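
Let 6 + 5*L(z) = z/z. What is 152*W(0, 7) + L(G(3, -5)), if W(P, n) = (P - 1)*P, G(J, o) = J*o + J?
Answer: -1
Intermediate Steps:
G(J, o) = J + J*o
L(z) = -1 (L(z) = -6/5 + (z/z)/5 = -6/5 + (⅕)*1 = -6/5 + ⅕ = -1)
W(P, n) = P*(-1 + P) (W(P, n) = (-1 + P)*P = P*(-1 + P))
152*W(0, 7) + L(G(3, -5)) = 152*(0*(-1 + 0)) - 1 = 152*(0*(-1)) - 1 = 152*0 - 1 = 0 - 1 = -1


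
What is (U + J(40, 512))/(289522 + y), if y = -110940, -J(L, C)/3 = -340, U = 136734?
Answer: 68877/89291 ≈ 0.77138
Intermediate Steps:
J(L, C) = 1020 (J(L, C) = -3*(-340) = 1020)
(U + J(40, 512))/(289522 + y) = (136734 + 1020)/(289522 - 110940) = 137754/178582 = 137754*(1/178582) = 68877/89291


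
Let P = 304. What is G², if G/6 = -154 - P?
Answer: 7551504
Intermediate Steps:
G = -2748 (G = 6*(-154 - 1*304) = 6*(-154 - 304) = 6*(-458) = -2748)
G² = (-2748)² = 7551504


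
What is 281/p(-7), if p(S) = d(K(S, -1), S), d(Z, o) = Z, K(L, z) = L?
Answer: -281/7 ≈ -40.143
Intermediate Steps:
p(S) = S
281/p(-7) = 281/(-7) = 281*(-1/7) = -281/7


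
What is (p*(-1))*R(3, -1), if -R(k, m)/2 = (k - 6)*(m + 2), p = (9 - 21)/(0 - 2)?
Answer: -36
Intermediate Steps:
p = 6 (p = -12/(-2) = -12*(-½) = 6)
R(k, m) = -2*(-6 + k)*(2 + m) (R(k, m) = -2*(k - 6)*(m + 2) = -2*(-6 + k)*(2 + m))
(p*(-1))*R(3, -1) = (6*(-1))*(24 - 4*3 + 12*(-1) - 2*3*(-1)) = -6*(24 - 12 - 12 + 6) = -6*6 = -36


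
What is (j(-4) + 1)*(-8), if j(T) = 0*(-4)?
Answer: -8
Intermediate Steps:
j(T) = 0
(j(-4) + 1)*(-8) = (0 + 1)*(-8) = 1*(-8) = -8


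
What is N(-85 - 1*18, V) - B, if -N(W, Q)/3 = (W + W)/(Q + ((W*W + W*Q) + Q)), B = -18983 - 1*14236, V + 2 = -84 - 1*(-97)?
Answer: 52585780/1583 ≈ 33219.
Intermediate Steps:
V = 11 (V = -2 + (-84 - 1*(-97)) = -2 + (-84 + 97) = -2 + 13 = 11)
B = -33219 (B = -18983 - 14236 = -33219)
N(W, Q) = -6*W/(W² + 2*Q + Q*W) (N(W, Q) = -3*(W + W)/(Q + ((W*W + W*Q) + Q)) = -3*2*W/(Q + ((W² + Q*W) + Q)) = -3*2*W/(Q + (Q + W² + Q*W)) = -3*2*W/(W² + 2*Q + Q*W) = -6*W/(W² + 2*Q + Q*W))
N(-85 - 1*18, V) - B = -6*(-85 - 1*18)/((-85 - 1*18)² + 2*11 + 11*(-85 - 1*18)) - 1*(-33219) = -6*(-85 - 18)/((-85 - 18)² + 22 + 11*(-85 - 18)) + 33219 = -6*(-103)/((-103)² + 22 + 11*(-103)) + 33219 = -6*(-103)/(10609 + 22 - 1133) + 33219 = -6*(-103)/9498 + 33219 = -6*(-103)*1/9498 + 33219 = 103/1583 + 33219 = 52585780/1583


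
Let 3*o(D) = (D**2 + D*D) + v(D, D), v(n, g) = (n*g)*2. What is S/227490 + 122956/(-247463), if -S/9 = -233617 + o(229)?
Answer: 112202108801/18765119290 ≈ 5.9793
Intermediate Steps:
v(n, g) = 2*g*n (v(n, g) = (g*n)*2 = 2*g*n)
o(D) = 4*D**2/3 (o(D) = ((D**2 + D*D) + 2*D*D)/3 = ((D**2 + D**2) + 2*D**2)/3 = (2*D**2 + 2*D**2)/3 = (4*D**2)/3 = 4*D**2/3)
S = 1473261 (S = -9*(-233617 + (4/3)*229**2) = -9*(-233617 + (4/3)*52441) = -9*(-233617 + 209764/3) = -9*(-491087/3) = 1473261)
S/227490 + 122956/(-247463) = 1473261/227490 + 122956/(-247463) = 1473261*(1/227490) + 122956*(-1/247463) = 491087/75830 - 122956/247463 = 112202108801/18765119290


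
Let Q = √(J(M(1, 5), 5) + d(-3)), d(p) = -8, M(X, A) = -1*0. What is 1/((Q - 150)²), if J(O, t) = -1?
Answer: 833/18765003 + 100*I/56295009 ≈ 4.4391e-5 + 1.7764e-6*I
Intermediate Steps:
M(X, A) = 0
Q = 3*I (Q = √(-1 - 8) = √(-9) = 3*I ≈ 3.0*I)
1/((Q - 150)²) = 1/((3*I - 150)²) = 1/((-150 + 3*I)²) = (-150 + 3*I)⁻²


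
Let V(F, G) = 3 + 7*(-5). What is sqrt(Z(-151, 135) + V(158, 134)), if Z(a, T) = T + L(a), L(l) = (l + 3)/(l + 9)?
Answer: sqrt(524477)/71 ≈ 10.200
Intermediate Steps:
L(l) = (3 + l)/(9 + l)
Z(a, T) = T + (3 + a)/(9 + a)
V(F, G) = -32 (V(F, G) = 3 - 35 = -32)
sqrt(Z(-151, 135) + V(158, 134)) = sqrt((3 - 151 + 135*(9 - 151))/(9 - 151) - 32) = sqrt((3 - 151 + 135*(-142))/(-142) - 32) = sqrt(-(3 - 151 - 19170)/142 - 32) = sqrt(-1/142*(-19318) - 32) = sqrt(9659/71 - 32) = sqrt(7387/71) = sqrt(524477)/71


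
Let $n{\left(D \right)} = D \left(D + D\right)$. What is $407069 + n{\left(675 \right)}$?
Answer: $1318319$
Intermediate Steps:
$n{\left(D \right)} = 2 D^{2}$ ($n{\left(D \right)} = D 2 D = 2 D^{2}$)
$407069 + n{\left(675 \right)} = 407069 + 2 \cdot 675^{2} = 407069 + 2 \cdot 455625 = 407069 + 911250 = 1318319$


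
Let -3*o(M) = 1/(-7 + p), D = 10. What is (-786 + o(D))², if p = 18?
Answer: 672831721/1089 ≈ 6.1784e+5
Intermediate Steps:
o(M) = -1/33 (o(M) = -1/(3*(-7 + 18)) = -⅓/11 = -⅓*1/11 = -1/33)
(-786 + o(D))² = (-786 - 1/33)² = (-25939/33)² = 672831721/1089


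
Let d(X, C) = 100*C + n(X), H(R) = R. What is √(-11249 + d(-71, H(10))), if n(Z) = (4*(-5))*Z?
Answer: 9*I*√109 ≈ 93.963*I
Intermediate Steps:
n(Z) = -20*Z
d(X, C) = -20*X + 100*C (d(X, C) = 100*C - 20*X = -20*X + 100*C)
√(-11249 + d(-71, H(10))) = √(-11249 + (-20*(-71) + 100*10)) = √(-11249 + (1420 + 1000)) = √(-11249 + 2420) = √(-8829) = 9*I*√109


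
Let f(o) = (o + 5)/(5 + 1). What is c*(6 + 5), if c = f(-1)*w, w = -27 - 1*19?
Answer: -1012/3 ≈ -337.33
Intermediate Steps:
f(o) = ⅚ + o/6 (f(o) = (5 + o)/6 = (5 + o)*(⅙) = ⅚ + o/6)
w = -46 (w = -27 - 19 = -46)
c = -92/3 (c = (⅚ + (⅙)*(-1))*(-46) = (⅚ - ⅙)*(-46) = (⅔)*(-46) = -92/3 ≈ -30.667)
c*(6 + 5) = -92*(6 + 5)/3 = -92/3*11 = -1012/3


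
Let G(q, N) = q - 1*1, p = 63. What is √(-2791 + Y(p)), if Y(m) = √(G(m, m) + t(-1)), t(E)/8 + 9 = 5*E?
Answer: √(-2791 + 5*I*√2) ≈ 0.06692 + 52.83*I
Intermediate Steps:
G(q, N) = -1 + q (G(q, N) = q - 1 = -1 + q)
t(E) = -72 + 40*E (t(E) = -72 + 8*(5*E) = -72 + 40*E)
Y(m) = √(-113 + m) (Y(m) = √((-1 + m) + (-72 + 40*(-1))) = √((-1 + m) + (-72 - 40)) = √((-1 + m) - 112) = √(-113 + m))
√(-2791 + Y(p)) = √(-2791 + √(-113 + 63)) = √(-2791 + √(-50)) = √(-2791 + 5*I*√2)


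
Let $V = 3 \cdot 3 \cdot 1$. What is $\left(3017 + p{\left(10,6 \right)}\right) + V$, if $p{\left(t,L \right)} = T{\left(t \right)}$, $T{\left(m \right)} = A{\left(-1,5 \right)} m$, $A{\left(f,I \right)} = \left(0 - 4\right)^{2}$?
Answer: $3186$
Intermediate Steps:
$A{\left(f,I \right)} = 16$ ($A{\left(f,I \right)} = \left(-4\right)^{2} = 16$)
$T{\left(m \right)} = 16 m$
$p{\left(t,L \right)} = 16 t$
$V = 9$ ($V = 9 \cdot 1 = 9$)
$\left(3017 + p{\left(10,6 \right)}\right) + V = \left(3017 + 16 \cdot 10\right) + 9 = \left(3017 + 160\right) + 9 = 3177 + 9 = 3186$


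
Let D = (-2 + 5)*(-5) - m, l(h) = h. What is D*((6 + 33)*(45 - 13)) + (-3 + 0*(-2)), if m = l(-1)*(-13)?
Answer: -34947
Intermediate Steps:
m = 13 (m = -1*(-13) = 13)
D = -28 (D = (-2 + 5)*(-5) - 1*13 = 3*(-5) - 13 = -15 - 13 = -28)
D*((6 + 33)*(45 - 13)) + (-3 + 0*(-2)) = -28*(6 + 33)*(45 - 13) + (-3 + 0*(-2)) = -1092*32 + (-3 + 0) = -28*1248 - 3 = -34944 - 3 = -34947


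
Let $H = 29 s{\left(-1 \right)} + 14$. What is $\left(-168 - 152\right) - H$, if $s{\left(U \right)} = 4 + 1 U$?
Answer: $-421$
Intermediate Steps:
$s{\left(U \right)} = 4 + U$
$H = 101$ ($H = 29 \left(4 - 1\right) + 14 = 29 \cdot 3 + 14 = 87 + 14 = 101$)
$\left(-168 - 152\right) - H = \left(-168 - 152\right) - 101 = -320 - 101 = -421$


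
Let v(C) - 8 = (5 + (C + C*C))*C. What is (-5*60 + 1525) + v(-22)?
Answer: -9041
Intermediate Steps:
v(C) = 8 + C*(5 + C + C²) (v(C) = 8 + (5 + (C + C*C))*C = 8 + (5 + (C + C²))*C = 8 + (5 + C + C²)*C = 8 + C*(5 + C + C²))
(-5*60 + 1525) + v(-22) = (-5*60 + 1525) + (8 + (-22)² + (-22)³ + 5*(-22)) = (-300 + 1525) + (8 + 484 - 10648 - 110) = 1225 - 10266 = -9041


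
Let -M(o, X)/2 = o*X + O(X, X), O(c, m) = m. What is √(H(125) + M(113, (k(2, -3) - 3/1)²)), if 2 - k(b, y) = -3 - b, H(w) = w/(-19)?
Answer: I*√1319303/19 ≈ 60.453*I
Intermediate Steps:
H(w) = -w/19 (H(w) = w*(-1/19) = -w/19)
k(b, y) = 5 + b (k(b, y) = 2 - (-3 - b) = 2 + (3 + b) = 5 + b)
M(o, X) = -2*X - 2*X*o (M(o, X) = -2*(o*X + X) = -2*(X*o + X) = -2*(X + X*o) = -2*X - 2*X*o)
√(H(125) + M(113, (k(2, -3) - 3/1)²)) = √(-1/19*125 + 2*((5 + 2) - 3/1)²*(-1 - 1*113)) = √(-125/19 + 2*(7 - 3*1)²*(-1 - 113)) = √(-125/19 + 2*(7 - 3)²*(-114)) = √(-125/19 + 2*4²*(-114)) = √(-125/19 + 2*16*(-114)) = √(-125/19 - 3648) = √(-69437/19) = I*√1319303/19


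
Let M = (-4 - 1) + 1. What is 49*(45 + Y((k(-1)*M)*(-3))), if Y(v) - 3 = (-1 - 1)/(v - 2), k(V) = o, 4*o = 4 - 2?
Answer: 4655/2 ≈ 2327.5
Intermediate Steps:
o = ½ (o = (4 - 2)/4 = (¼)*2 = ½ ≈ 0.50000)
M = -4 (M = -5 + 1 = -4)
k(V) = ½
Y(v) = 3 - 2/(-2 + v) (Y(v) = 3 + (-1 - 1)/(v - 2) = 3 - 2/(-2 + v))
49*(45 + Y((k(-1)*M)*(-3))) = 49*(45 + (-8 + 3*(((½)*(-4))*(-3)))/(-2 + ((½)*(-4))*(-3))) = 49*(45 + (-8 + 3*(-2*(-3)))/(-2 - 2*(-3))) = 49*(45 + (-8 + 3*6)/(-2 + 6)) = 49*(45 + (-8 + 18)/4) = 49*(45 + (¼)*10) = 49*(45 + 5/2) = 49*(95/2) = 4655/2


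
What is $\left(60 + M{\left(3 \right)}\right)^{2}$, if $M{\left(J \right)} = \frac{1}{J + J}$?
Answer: $\frac{130321}{36} \approx 3620.0$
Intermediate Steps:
$M{\left(J \right)} = \frac{1}{2 J}$
$\left(60 + M{\left(3 \right)}\right)^{2} = \left(60 + \frac{1}{2 \cdot 3}\right)^{2} = \left(60 + \frac{1}{2} \cdot \frac{1}{3}\right)^{2} = \left(60 + \frac{1}{6}\right)^{2} = \left(\frac{361}{6}\right)^{2} = \frac{130321}{36}$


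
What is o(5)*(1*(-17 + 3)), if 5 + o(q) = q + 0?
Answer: 0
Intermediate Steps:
o(q) = -5 + q (o(q) = -5 + (q + 0) = -5 + q)
o(5)*(1*(-17 + 3)) = (-5 + 5)*(1*(-17 + 3)) = 0*(1*(-14)) = 0*(-14) = 0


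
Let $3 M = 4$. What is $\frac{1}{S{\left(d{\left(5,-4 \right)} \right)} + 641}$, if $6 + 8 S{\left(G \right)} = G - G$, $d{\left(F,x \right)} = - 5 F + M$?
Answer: $\frac{4}{2561} \approx 0.0015619$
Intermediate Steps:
$M = \frac{4}{3}$ ($M = \frac{1}{3} \cdot 4 = \frac{4}{3} \approx 1.3333$)
$d{\left(F,x \right)} = \frac{4}{3} - 5 F$ ($d{\left(F,x \right)} = - 5 F + \frac{4}{3} = \frac{4}{3} - 5 F$)
$S{\left(G \right)} = - \frac{3}{4}$ ($S{\left(G \right)} = - \frac{3}{4} + \frac{G - G}{8} = - \frac{3}{4} + \frac{1}{8} \cdot 0 = - \frac{3}{4} + 0 = - \frac{3}{4}$)
$\frac{1}{S{\left(d{\left(5,-4 \right)} \right)} + 641} = \frac{1}{- \frac{3}{4} + 641} = \frac{1}{\frac{2561}{4}} = \frac{4}{2561}$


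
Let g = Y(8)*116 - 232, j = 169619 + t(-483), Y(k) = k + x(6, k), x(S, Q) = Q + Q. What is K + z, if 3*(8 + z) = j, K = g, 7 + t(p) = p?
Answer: 176761/3 ≈ 58920.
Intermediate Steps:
x(S, Q) = 2*Q
Y(k) = 3*k (Y(k) = k + 2*k = 3*k)
t(p) = -7 + p
j = 169129 (j = 169619 + (-7 - 483) = 169619 - 490 = 169129)
g = 2552 (g = (3*8)*116 - 232 = 24*116 - 232 = 2784 - 232 = 2552)
K = 2552
z = 169105/3 (z = -8 + (⅓)*169129 = -8 + 169129/3 = 169105/3 ≈ 56368.)
K + z = 2552 + 169105/3 = 176761/3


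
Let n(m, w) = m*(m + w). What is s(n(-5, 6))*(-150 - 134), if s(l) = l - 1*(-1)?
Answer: 1136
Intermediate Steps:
s(l) = 1 + l (s(l) = l + 1 = 1 + l)
s(n(-5, 6))*(-150 - 134) = (1 - 5*(-5 + 6))*(-150 - 134) = (1 - 5*1)*(-284) = (1 - 5)*(-284) = -4*(-284) = 1136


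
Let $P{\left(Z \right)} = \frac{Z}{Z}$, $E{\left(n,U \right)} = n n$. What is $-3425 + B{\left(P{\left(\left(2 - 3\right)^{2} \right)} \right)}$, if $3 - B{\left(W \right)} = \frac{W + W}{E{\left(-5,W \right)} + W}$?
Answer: $- \frac{44487}{13} \approx -3422.1$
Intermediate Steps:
$E{\left(n,U \right)} = n^{2}$
$P{\left(Z \right)} = 1$
$B{\left(W \right)} = 3 - \frac{2 W}{25 + W}$ ($B{\left(W \right)} = 3 - \frac{W + W}{\left(-5\right)^{2} + W} = 3 - \frac{2 W}{25 + W}$)
$-3425 + B{\left(P{\left(\left(2 - 3\right)^{2} \right)} \right)} = -3425 + \frac{75 + 1}{25 + 1} = -3425 + \frac{1}{26} \cdot 76 = -3425 + \frac{38}{13} = - \frac{44487}{13}$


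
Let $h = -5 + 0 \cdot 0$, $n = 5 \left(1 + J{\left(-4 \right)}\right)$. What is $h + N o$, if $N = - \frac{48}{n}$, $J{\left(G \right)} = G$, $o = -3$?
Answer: $- \frac{73}{5} \approx -14.6$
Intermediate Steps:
$n = -15$ ($n = 5 \left(1 - 4\right) = 5 \left(-3\right) = -15$)
$N = \frac{16}{5}$ ($N = - \frac{48}{-15} = \left(-48\right) \left(- \frac{1}{15}\right) = \frac{16}{5} \approx 3.2$)
$h = -5$ ($h = -5 + 0 = -5$)
$h + N o = -5 + \frac{16}{5} \left(-3\right) = -5 - \frac{48}{5} = - \frac{73}{5}$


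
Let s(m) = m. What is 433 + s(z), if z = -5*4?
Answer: 413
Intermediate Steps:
z = -20
433 + s(z) = 433 - 20 = 413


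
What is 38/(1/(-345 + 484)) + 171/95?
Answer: 26419/5 ≈ 5283.8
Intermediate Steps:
38/(1/(-345 + 484)) + 171/95 = 38/(1/139) + 171*(1/95) = 38/(1/139) + 9/5 = 38*139 + 9/5 = 5282 + 9/5 = 26419/5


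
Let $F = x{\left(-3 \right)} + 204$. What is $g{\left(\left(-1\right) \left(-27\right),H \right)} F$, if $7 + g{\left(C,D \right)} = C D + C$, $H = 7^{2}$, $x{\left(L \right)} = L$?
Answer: $269943$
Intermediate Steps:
$H = 49$
$g{\left(C,D \right)} = -7 + C + C D$ ($g{\left(C,D \right)} = -7 + \left(C D + C\right) = -7 + \left(C + C D\right) = -7 + C + C D$)
$F = 201$ ($F = -3 + 204 = 201$)
$g{\left(\left(-1\right) \left(-27\right),H \right)} F = \left(-7 - -27 + \left(-1\right) \left(-27\right) 49\right) 201 = \left(-7 + 27 + 27 \cdot 49\right) 201 = \left(-7 + 27 + 1323\right) 201 = 1343 \cdot 201 = 269943$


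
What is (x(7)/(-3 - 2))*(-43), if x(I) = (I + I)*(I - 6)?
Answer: 602/5 ≈ 120.40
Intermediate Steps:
x(I) = 2*I*(-6 + I) (x(I) = (2*I)*(-6 + I) = 2*I*(-6 + I))
(x(7)/(-3 - 2))*(-43) = ((2*7*(-6 + 7))/(-3 - 2))*(-43) = ((2*7*1)/(-5))*(-43) = (14*(-⅕))*(-43) = -14/5*(-43) = 602/5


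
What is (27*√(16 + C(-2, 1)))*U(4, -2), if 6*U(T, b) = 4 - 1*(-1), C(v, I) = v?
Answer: 45*√14/2 ≈ 84.187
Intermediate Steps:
U(T, b) = ⅚ (U(T, b) = (4 - 1*(-1))/6 = (4 + 1)/6 = (⅙)*5 = ⅚)
(27*√(16 + C(-2, 1)))*U(4, -2) = (27*√(16 - 2))*(⅚) = (27*√14)*(⅚) = 45*√14/2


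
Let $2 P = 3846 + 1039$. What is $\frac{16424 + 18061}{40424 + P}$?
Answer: $\frac{68970}{85733} \approx 0.80447$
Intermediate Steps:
$P = \frac{4885}{2}$ ($P = \frac{3846 + 1039}{2} = \frac{1}{2} \cdot 4885 = \frac{4885}{2} \approx 2442.5$)
$\frac{16424 + 18061}{40424 + P} = \frac{16424 + 18061}{40424 + \frac{4885}{2}} = \frac{34485}{\frac{85733}{2}} = 34485 \cdot \frac{2}{85733} = \frac{68970}{85733}$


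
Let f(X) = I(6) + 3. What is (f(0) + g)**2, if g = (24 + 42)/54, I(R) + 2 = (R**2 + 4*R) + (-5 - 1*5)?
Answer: 220900/81 ≈ 2727.2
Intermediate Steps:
I(R) = -12 + R**2 + 4*R (I(R) = -2 + ((R**2 + 4*R) + (-5 - 1*5)) = -2 + ((R**2 + 4*R) + (-5 - 5)) = -2 + ((R**2 + 4*R) - 10) = -2 + (-10 + R**2 + 4*R) = -12 + R**2 + 4*R)
g = 11/9 (g = 66*(1/54) = 11/9 ≈ 1.2222)
f(X) = 51 (f(X) = (-12 + 6**2 + 4*6) + 3 = (-12 + 36 + 24) + 3 = 48 + 3 = 51)
(f(0) + g)**2 = (51 + 11/9)**2 = (470/9)**2 = 220900/81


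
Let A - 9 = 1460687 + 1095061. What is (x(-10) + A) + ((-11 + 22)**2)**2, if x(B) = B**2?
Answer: 2570498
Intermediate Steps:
A = 2555757 (A = 9 + (1460687 + 1095061) = 9 + 2555748 = 2555757)
(x(-10) + A) + ((-11 + 22)**2)**2 = ((-10)**2 + 2555757) + ((-11 + 22)**2)**2 = (100 + 2555757) + (11**2)**2 = 2555857 + 121**2 = 2555857 + 14641 = 2570498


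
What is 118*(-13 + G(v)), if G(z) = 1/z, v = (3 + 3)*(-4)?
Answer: -18467/12 ≈ -1538.9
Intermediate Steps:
v = -24 (v = 6*(-4) = -24)
118*(-13 + G(v)) = 118*(-13 + 1/(-24)) = 118*(-13 - 1/24) = 118*(-313/24) = -18467/12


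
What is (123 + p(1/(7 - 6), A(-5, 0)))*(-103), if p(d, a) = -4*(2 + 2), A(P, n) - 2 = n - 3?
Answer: -11021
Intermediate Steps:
A(P, n) = -1 + n (A(P, n) = 2 + (n - 3) = 2 + (-3 + n) = -1 + n)
p(d, a) = -16 (p(d, a) = -4*4 = -16)
(123 + p(1/(7 - 6), A(-5, 0)))*(-103) = (123 - 16)*(-103) = 107*(-103) = -11021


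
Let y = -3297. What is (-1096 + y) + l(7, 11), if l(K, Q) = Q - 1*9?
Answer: -4391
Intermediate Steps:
l(K, Q) = -9 + Q (l(K, Q) = Q - 9 = -9 + Q)
(-1096 + y) + l(7, 11) = (-1096 - 3297) + (-9 + 11) = -4393 + 2 = -4391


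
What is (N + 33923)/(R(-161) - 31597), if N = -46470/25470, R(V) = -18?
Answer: -28799078/26841135 ≈ -1.0729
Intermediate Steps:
N = -1549/849 (N = -46470*1/25470 = -1549/849 ≈ -1.8245)
(N + 33923)/(R(-161) - 31597) = (-1549/849 + 33923)/(-18 - 31597) = (28799078/849)/(-31615) = (28799078/849)*(-1/31615) = -28799078/26841135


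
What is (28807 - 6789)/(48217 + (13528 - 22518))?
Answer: 22018/39227 ≈ 0.56130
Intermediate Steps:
(28807 - 6789)/(48217 + (13528 - 22518)) = 22018/(48217 - 8990) = 22018/39227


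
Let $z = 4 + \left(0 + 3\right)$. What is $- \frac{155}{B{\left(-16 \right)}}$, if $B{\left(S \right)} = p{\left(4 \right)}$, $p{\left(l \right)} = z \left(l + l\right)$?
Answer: $- \frac{155}{56} \approx -2.7679$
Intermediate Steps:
$z = 7$ ($z = 4 + 3 = 7$)
$p{\left(l \right)} = 14 l$ ($p{\left(l \right)} = 7 \left(l + l\right) = 7 \cdot 2 l = 14 l$)
$B{\left(S \right)} = 56$ ($B{\left(S \right)} = 14 \cdot 4 = 56$)
$- \frac{155}{B{\left(-16 \right)}} = - \frac{155}{56}$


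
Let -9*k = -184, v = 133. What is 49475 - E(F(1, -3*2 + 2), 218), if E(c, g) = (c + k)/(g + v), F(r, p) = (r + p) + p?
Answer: 156291404/3159 ≈ 49475.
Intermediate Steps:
k = 184/9 (k = -⅑*(-184) = 184/9 ≈ 20.444)
F(r, p) = r + 2*p (F(r, p) = (p + r) + p = r + 2*p)
E(c, g) = (184/9 + c)/(133 + g) (E(c, g) = (c + 184/9)/(g + 133) = (184/9 + c)/(133 + g))
49475 - E(F(1, -3*2 + 2), 218) = 49475 - (184/9 + (1 + 2*(-3*2 + 2)))/(133 + 218) = 49475 - (184/9 + (1 + 2*(-6 + 2)))/351 = 49475 - (184/9 + (1 + 2*(-4)))/351 = 49475 - (184/9 + (1 - 8))/351 = 49475 - (184/9 - 7)/351 = 49475 - 121/(351*9) = 49475 - 1*121/3159 = 49475 - 121/3159 = 156291404/3159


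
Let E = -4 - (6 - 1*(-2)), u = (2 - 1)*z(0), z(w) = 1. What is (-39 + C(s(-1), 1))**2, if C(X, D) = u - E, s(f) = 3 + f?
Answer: 676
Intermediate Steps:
u = 1 (u = (2 - 1)*1 = 1*1 = 1)
E = -12 (E = -4 - (6 + 2) = -4 - 1*8 = -4 - 8 = -12)
C(X, D) = 13 (C(X, D) = 1 - 1*(-12) = 1 + 12 = 13)
(-39 + C(s(-1), 1))**2 = (-39 + 13)**2 = (-26)**2 = 676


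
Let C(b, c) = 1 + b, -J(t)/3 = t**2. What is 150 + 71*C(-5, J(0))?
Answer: -134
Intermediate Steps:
J(t) = -3*t**2
150 + 71*C(-5, J(0)) = 150 + 71*(1 - 5) = 150 + 71*(-4) = 150 - 284 = -134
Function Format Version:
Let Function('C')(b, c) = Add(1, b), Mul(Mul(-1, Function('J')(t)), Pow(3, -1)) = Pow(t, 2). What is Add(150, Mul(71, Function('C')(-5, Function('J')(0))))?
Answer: -134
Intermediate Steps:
Function('J')(t) = Mul(-3, Pow(t, 2))
Add(150, Mul(71, Function('C')(-5, Function('J')(0)))) = Add(150, Mul(71, Add(1, -5))) = Add(150, Mul(71, -4)) = Add(150, -284) = -134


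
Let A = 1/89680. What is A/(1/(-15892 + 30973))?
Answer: 15081/89680 ≈ 0.16816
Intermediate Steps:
A = 1/89680 ≈ 1.1151e-5
A/(1/(-15892 + 30973)) = 1/(89680*(1/(-15892 + 30973))) = 1/(89680*(1/15081)) = (1/89680)*15081 = 15081/89680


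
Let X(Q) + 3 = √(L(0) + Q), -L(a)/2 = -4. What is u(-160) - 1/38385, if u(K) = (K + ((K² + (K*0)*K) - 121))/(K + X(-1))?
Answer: -52804935469/339860790 - 25319*√7/26562 ≈ -157.89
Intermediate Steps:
L(a) = 8 (L(a) = -2*(-4) = 8)
X(Q) = -3 + √(8 + Q)
u(K) = (-121 + K + K²)/(-3 + K + √7) (u(K) = (K + ((K² + (K*0)*K) - 121))/(K + (-3 + √(8 - 1))) = (K + ((K² + 0*K) - 121))/(K + (-3 + √7)) = (K + ((K² + 0) - 121))/(-3 + K + √7) = (K + (K² - 121))/(-3 + K + √7) = (K + (-121 + K²))/(-3 + K + √7) = (-121 + K + K²)/(-3 + K + √7))
u(-160) - 1/38385 = (-121 - 160 + (-160)²)/(-3 - 160 + √7) - 1/38385 = (-121 - 160 + 25600)/(-163 + √7) - 1*1/38385 = 25319/(-163 + √7) - 1/38385 = -1/38385 + 25319/(-163 + √7)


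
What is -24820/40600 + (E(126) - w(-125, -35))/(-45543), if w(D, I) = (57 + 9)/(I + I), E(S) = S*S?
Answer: -1557001/1621970 ≈ -0.95994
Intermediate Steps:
E(S) = S²
w(D, I) = 33/I (w(D, I) = 66/((2*I)) = 66*(1/(2*I)) = 33/I)
-24820/40600 + (E(126) - w(-125, -35))/(-45543) = -24820/40600 + (126² - 33/(-35))/(-45543) = -24820*1/40600 + (15876 - 33*(-1)/35)*(-1/45543) = -1241/2030 + (15876 - 1*(-33/35))*(-1/45543) = -1241/2030 + (15876 + 33/35)*(-1/45543) = -1241/2030 + (555693/35)*(-1/45543) = -1241/2030 - 9749/27965 = -1557001/1621970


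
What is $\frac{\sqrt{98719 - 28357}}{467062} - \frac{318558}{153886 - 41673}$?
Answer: $- \frac{318558}{112213} + \frac{3 \sqrt{7818}}{467062} \approx -2.8383$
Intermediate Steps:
$\frac{\sqrt{98719 - 28357}}{467062} - \frac{318558}{153886 - 41673} = \sqrt{70362} \cdot \frac{1}{467062} - \frac{318558}{153886 - 41673} = 3 \sqrt{7818} \cdot \frac{1}{467062} - \frac{318558}{112213} = \frac{3 \sqrt{7818}}{467062} - \frac{318558}{112213} = - \frac{318558}{112213} + \frac{3 \sqrt{7818}}{467062}$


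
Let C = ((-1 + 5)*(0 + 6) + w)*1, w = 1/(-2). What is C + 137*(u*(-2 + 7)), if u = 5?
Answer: 6897/2 ≈ 3448.5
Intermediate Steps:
w = -½ ≈ -0.50000
C = 47/2 (C = ((-1 + 5)*(0 + 6) - ½)*1 = (4*6 - ½)*1 = (24 - ½)*1 = (47/2)*1 = 47/2 ≈ 23.500)
C + 137*(u*(-2 + 7)) = 47/2 + 137*(5*(-2 + 7)) = 47/2 + 137*(5*5) = 47/2 + 137*25 = 47/2 + 3425 = 6897/2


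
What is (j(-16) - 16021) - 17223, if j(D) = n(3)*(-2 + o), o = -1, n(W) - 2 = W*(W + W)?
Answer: -33304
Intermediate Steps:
n(W) = 2 + 2*W**2 (n(W) = 2 + W*(W + W) = 2 + W*(2*W) = 2 + 2*W**2)
j(D) = -60 (j(D) = (2 + 2*3**2)*(-2 - 1) = (2 + 2*9)*(-3) = (2 + 18)*(-3) = 20*(-3) = -60)
(j(-16) - 16021) - 17223 = (-60 - 16021) - 17223 = -16081 - 17223 = -33304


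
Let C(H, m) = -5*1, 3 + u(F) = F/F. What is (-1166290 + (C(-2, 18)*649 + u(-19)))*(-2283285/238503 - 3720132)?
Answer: 345896386462059899/79501 ≈ 4.3508e+12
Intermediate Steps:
u(F) = -2 (u(F) = -3 + F/F = -3 + 1 = -2)
C(H, m) = -5
(-1166290 + (C(-2, 18)*649 + u(-19)))*(-2283285/238503 - 3720132) = (-1166290 + (-5*649 - 2))*(-2283285/238503 - 3720132) = (-1166290 + (-3245 - 2))*(-2283285*1/238503 - 3720132) = (-1166290 - 3247)*(-761095/79501 - 3720132) = -1169537*(-295754975227/79501) = 345896386462059899/79501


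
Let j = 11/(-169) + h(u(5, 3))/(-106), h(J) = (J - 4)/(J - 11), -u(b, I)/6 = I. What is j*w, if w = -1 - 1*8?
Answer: 168894/259753 ≈ 0.65021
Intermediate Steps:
u(b, I) = -6*I
h(J) = (-4 + J)/(-11 + J)
w = -9 (w = -1 - 8 = -9)
j = -18766/259753 (j = 11/(-169) + ((-4 - 6*3)/(-11 - 6*3))/(-106) = 11*(-1/169) + ((-4 - 18)/(-11 - 18))*(-1/106) = -11/169 + (-22/(-29))*(-1/106) = -11/169 - 1/29*(-22)*(-1/106) = -11/169 + (22/29)*(-1/106) = -11/169 - 11/1537 = -18766/259753 ≈ -0.072246)
j*w = -18766/259753*(-9) = 168894/259753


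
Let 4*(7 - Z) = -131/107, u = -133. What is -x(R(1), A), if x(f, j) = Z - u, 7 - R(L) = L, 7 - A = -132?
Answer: -60051/428 ≈ -140.31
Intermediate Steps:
A = 139 (A = 7 - 1*(-132) = 7 + 132 = 139)
R(L) = 7 - L
Z = 3127/428 (Z = 7 - (-131)/(4*107) = 7 - 1/4*(-131/107) = 7 + 131/428 = 3127/428 ≈ 7.3061)
x(f, j) = 60051/428 (x(f, j) = 3127/428 - 1*(-133) = 3127/428 + 133 = 60051/428)
-x(R(1), A) = -1*60051/428 = -60051/428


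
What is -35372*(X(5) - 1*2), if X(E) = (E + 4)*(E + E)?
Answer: -3112736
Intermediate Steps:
X(E) = 2*E*(4 + E) (X(E) = (4 + E)*(2*E) = 2*E*(4 + E))
-35372*(X(5) - 1*2) = -35372*(2*5*(4 + 5) - 1*2) = -35372*(2*5*9 - 2) = -35372*(90 - 2) = -35372*88 = -3112736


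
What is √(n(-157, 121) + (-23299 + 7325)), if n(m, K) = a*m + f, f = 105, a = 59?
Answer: 2*I*√6283 ≈ 158.53*I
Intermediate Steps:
n(m, K) = 105 + 59*m (n(m, K) = 59*m + 105 = 105 + 59*m)
√(n(-157, 121) + (-23299 + 7325)) = √((105 + 59*(-157)) + (-23299 + 7325)) = √((105 - 9263) - 15974) = √(-9158 - 15974) = √(-25132) = 2*I*√6283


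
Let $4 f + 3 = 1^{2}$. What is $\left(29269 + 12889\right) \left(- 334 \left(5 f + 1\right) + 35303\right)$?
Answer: $1509425032$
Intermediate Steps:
$f = - \frac{1}{2}$ ($f = - \frac{3}{4} + \frac{1^{2}}{4} = - \frac{3}{4} + \frac{1}{4} \cdot 1 = - \frac{3}{4} + \frac{1}{4} = - \frac{1}{2} \approx -0.5$)
$\left(29269 + 12889\right) \left(- 334 \left(5 f + 1\right) + 35303\right) = \left(29269 + 12889\right) \left(- 334 \left(5 \left(- \frac{1}{2}\right) + 1\right) + 35303\right) = 42158 \left(- 334 \left(- \frac{5}{2} + 1\right) + 35303\right) = 42158 \left(\left(-334\right) \left(- \frac{3}{2}\right) + 35303\right) = 42158 \left(501 + 35303\right) = 42158 \cdot 35804 = 1509425032$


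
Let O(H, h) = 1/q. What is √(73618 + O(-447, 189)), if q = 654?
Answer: √31487597142/654 ≈ 271.33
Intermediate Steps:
O(H, h) = 1/654
√(73618 + O(-447, 189)) = √(73618 + 1/654) = √(48146173/654) = √31487597142/654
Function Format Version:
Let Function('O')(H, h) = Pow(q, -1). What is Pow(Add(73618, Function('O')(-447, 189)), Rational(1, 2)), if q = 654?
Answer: Mul(Rational(1, 654), Pow(31487597142, Rational(1, 2))) ≈ 271.33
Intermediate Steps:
Function('O')(H, h) = Rational(1, 654) (Function('O')(H, h) = Pow(654, -1) = Rational(1, 654))
Pow(Add(73618, Function('O')(-447, 189)), Rational(1, 2)) = Pow(Add(73618, Rational(1, 654)), Rational(1, 2)) = Pow(Rational(48146173, 654), Rational(1, 2)) = Mul(Rational(1, 654), Pow(31487597142, Rational(1, 2)))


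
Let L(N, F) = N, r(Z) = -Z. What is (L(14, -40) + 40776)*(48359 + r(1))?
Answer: 1972522820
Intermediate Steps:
(L(14, -40) + 40776)*(48359 + r(1)) = (14 + 40776)*(48359 - 1*1) = 40790*(48359 - 1) = 40790*48358 = 1972522820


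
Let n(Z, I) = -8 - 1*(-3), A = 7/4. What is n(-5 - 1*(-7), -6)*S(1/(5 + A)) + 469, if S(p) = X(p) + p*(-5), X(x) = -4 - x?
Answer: 4441/9 ≈ 493.44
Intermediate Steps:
A = 7/4 (A = 7*(¼) = 7/4 ≈ 1.7500)
n(Z, I) = -5 (n(Z, I) = -8 + 3 = -5)
S(p) = -4 - 6*p (S(p) = (-4 - p) + p*(-5) = (-4 - p) - 5*p = -4 - 6*p)
n(-5 - 1*(-7), -6)*S(1/(5 + A)) + 469 = -5*(-4 - 6/(5 + 7/4)) + 469 = -5*(-4 - 6/27/4) + 469 = -5*(-4 - 6*4/27) + 469 = -5*(-4 - 8/9) + 469 = -5*(-44/9) + 469 = 220/9 + 469 = 4441/9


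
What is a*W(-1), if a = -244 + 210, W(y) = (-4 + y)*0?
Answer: 0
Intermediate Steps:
W(y) = 0
a = -34
a*W(-1) = -34*0 = 0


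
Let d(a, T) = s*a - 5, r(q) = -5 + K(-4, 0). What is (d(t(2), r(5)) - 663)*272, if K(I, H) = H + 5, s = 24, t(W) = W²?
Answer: -155584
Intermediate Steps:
K(I, H) = 5 + H
r(q) = 0 (r(q) = -5 + (5 + 0) = -5 + 5 = 0)
d(a, T) = -5 + 24*a (d(a, T) = 24*a - 5 = -5 + 24*a)
(d(t(2), r(5)) - 663)*272 = ((-5 + 24*2²) - 663)*272 = ((-5 + 24*4) - 663)*272 = ((-5 + 96) - 663)*272 = (91 - 663)*272 = -572*272 = -155584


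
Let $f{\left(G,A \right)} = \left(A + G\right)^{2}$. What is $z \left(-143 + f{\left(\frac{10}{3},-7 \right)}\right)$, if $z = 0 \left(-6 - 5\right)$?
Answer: $0$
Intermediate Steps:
$z = 0$ ($z = 0 \left(-11\right) = 0$)
$z \left(-143 + f{\left(\frac{10}{3},-7 \right)}\right) = 0 \left(-143 + \left(-7 + \frac{10}{3}\right)^{2}\right) = 0 \left(-143 + \left(- \frac{11}{3}\right)^{2}\right) = 0 \left(-143 + \frac{121}{9}\right) = 0 \left(- \frac{1166}{9}\right) = 0$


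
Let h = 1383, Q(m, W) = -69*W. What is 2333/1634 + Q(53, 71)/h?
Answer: -1592809/753274 ≈ -2.1145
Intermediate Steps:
2333/1634 + Q(53, 71)/h = 2333/1634 - 69*71/1383 = 2333*(1/1634) - 4899*1/1383 = 2333/1634 - 1633/461 = -1592809/753274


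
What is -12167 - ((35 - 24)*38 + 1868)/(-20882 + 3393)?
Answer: -212786377/17489 ≈ -12167.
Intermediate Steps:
-12167 - ((35 - 24)*38 + 1868)/(-20882 + 3393) = -12167 - (11*38 + 1868)/(-17489) = -12167 - (418 + 1868)*(-1)/17489 = -12167 - 2286*(-1)/17489 = -12167 - 1*(-2286/17489) = -12167 + 2286/17489 = -212786377/17489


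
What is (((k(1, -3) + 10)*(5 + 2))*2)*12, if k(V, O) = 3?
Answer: 2184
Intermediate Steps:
(((k(1, -3) + 10)*(5 + 2))*2)*12 = (((3 + 10)*(5 + 2))*2)*12 = ((13*7)*2)*12 = (91*2)*12 = 182*12 = 2184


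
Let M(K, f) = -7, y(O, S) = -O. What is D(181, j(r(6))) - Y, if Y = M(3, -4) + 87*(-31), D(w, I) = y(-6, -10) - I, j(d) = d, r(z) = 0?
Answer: 2710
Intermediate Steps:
D(w, I) = 6 - I (D(w, I) = -1*(-6) - I = 6 - I)
Y = -2704 (Y = -7 + 87*(-31) = -7 - 2697 = -2704)
D(181, j(r(6))) - Y = (6 - 1*0) - 1*(-2704) = (6 + 0) + 2704 = 6 + 2704 = 2710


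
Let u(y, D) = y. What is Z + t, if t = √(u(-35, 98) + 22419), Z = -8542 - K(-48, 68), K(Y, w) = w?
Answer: -8610 + 4*√1399 ≈ -8460.4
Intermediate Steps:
Z = -8610 (Z = -8542 - 1*68 = -8542 - 68 = -8610)
t = 4*√1399 (t = √(-35 + 22419) = √22384 = 4*√1399 ≈ 149.61)
Z + t = -8610 + 4*√1399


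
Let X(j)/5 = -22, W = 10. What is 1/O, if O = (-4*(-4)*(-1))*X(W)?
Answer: 1/1760 ≈ 0.00056818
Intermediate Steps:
X(j) = -110 (X(j) = 5*(-22) = -110)
O = 1760 (O = (-4*(-4)*(-1))*(-110) = (16*(-1))*(-110) = -16*(-110) = 1760)
1/O = 1/1760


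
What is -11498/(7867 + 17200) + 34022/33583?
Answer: 466692140/841825061 ≈ 0.55438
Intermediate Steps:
-11498/(7867 + 17200) + 34022/33583 = -11498/25067 + 34022*(1/33583) = -11498*1/25067 + 34022/33583 = -11498/25067 + 34022/33583 = 466692140/841825061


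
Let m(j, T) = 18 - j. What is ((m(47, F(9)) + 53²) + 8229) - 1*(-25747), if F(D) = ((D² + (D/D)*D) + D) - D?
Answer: 36756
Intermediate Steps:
F(D) = D + D² (F(D) = ((D² + 1*D) + D) - D = ((D² + D) + D) - D = ((D + D²) + D) - D = (D² + 2*D) - D = D + D²)
((m(47, F(9)) + 53²) + 8229) - 1*(-25747) = (((18 - 1*47) + 53²) + 8229) - 1*(-25747) = (((18 - 47) + 2809) + 8229) + 25747 = ((-29 + 2809) + 8229) + 25747 = (2780 + 8229) + 25747 = 11009 + 25747 = 36756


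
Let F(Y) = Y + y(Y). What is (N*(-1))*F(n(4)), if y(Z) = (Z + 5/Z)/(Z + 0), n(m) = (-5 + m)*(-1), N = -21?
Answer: 147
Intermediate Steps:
n(m) = 5 - m
y(Z) = (Z + 5/Z)/Z
F(Y) = 1 + Y + 5/Y**2 (F(Y) = Y + (1 + 5/Y**2) = 1 + Y + 5/Y**2)
(N*(-1))*F(n(4)) = (-21*(-1))*(1 + (5 - 1*4) + 5/(5 - 1*4)**2) = 21*(1 + (5 - 4) + 5/(5 - 4)**2) = 21*(1 + 1 + 5/1**2) = 21*(1 + 1 + 5*1) = 21*(1 + 1 + 5) = 21*7 = 147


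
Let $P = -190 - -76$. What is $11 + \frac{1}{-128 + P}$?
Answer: $\frac{2661}{242} \approx 10.996$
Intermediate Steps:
$P = -114$ ($P = -190 + 76 = -114$)
$11 + \frac{1}{-128 + P} = 11 + \frac{1}{-128 - 114} = 11 + \frac{1}{-242} = 11 - \frac{1}{242} = \frac{2661}{242}$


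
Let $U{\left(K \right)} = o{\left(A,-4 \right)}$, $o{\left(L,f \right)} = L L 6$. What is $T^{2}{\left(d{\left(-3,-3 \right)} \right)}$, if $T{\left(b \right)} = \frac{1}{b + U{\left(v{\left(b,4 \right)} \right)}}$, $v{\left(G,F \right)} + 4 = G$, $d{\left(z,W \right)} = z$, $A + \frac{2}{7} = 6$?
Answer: $\frac{2401}{89359209} \approx 2.6869 \cdot 10^{-5}$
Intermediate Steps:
$A = \frac{40}{7}$ ($A = - \frac{2}{7} + 6 = \frac{40}{7} \approx 5.7143$)
$v{\left(G,F \right)} = -4 + G$
$o{\left(L,f \right)} = 6 L^{2}$ ($o{\left(L,f \right)} = L^{2} \cdot 6 = 6 L^{2}$)
$U{\left(K \right)} = \frac{9600}{49}$ ($U{\left(K \right)} = 6 \left(\frac{40}{7}\right)^{2} = 6 \cdot \frac{1600}{49} = \frac{9600}{49}$)
$T{\left(b \right)} = \frac{1}{\frac{9600}{49} + b}$ ($T{\left(b \right)} = \frac{1}{b + \frac{9600}{49}} = \frac{1}{\frac{9600}{49} + b}$)
$T^{2}{\left(d{\left(-3,-3 \right)} \right)} = \left(\frac{49}{9600 + 49 \left(-3\right)}\right)^{2} = \left(\frac{49}{9600 - 147}\right)^{2} = \left(\frac{49}{9453}\right)^{2} = \frac{2401}{89359209}$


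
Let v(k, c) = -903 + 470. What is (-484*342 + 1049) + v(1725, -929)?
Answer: -164912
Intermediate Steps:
v(k, c) = -433
(-484*342 + 1049) + v(1725, -929) = (-484*342 + 1049) - 433 = (-165528 + 1049) - 433 = -164479 - 433 = -164912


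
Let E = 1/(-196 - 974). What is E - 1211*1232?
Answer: -1745583841/1170 ≈ -1.4920e+6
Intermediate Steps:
E = -1/1170 (E = 1/(-1170) = -1/1170 ≈ -0.00085470)
E - 1211*1232 = -1/1170 - 1211*1232 = -1/1170 - 1491952 = -1745583841/1170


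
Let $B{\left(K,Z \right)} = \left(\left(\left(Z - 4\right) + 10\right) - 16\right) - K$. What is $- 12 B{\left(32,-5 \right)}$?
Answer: $564$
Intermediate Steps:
$B{\left(K,Z \right)} = -10 + Z - K$ ($B{\left(K,Z \right)} = \left(\left(\left(Z - 4\right) + 10\right) - 16\right) - K = \left(\left(\left(-4 + Z\right) + 10\right) - 16\right) - K = \left(\left(6 + Z\right) - 16\right) - K = \left(-10 + Z\right) - K = -10 + Z - K$)
$- 12 B{\left(32,-5 \right)} = - 12 \left(-10 - 5 - 32\right) = \left(-12\right) \left(-47\right) = 564$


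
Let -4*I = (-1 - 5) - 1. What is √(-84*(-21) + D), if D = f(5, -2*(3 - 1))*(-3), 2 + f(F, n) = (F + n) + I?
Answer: 9*√87/2 ≈ 41.973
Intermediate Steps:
I = 7/4 (I = -((-1 - 5) - 1)/4 = -(-6 - 1)/4 = -¼*(-7) = 7/4 ≈ 1.7500)
f(F, n) = -¼ + F + n (f(F, n) = -2 + ((F + n) + 7/4) = -2 + (7/4 + F + n) = -¼ + F + n)
D = -9/4 (D = (-¼ + 5 - 2*(3 - 1))*(-3) = (-¼ + 5 - 2*2)*(-3) = (-¼ + 5 - 4)*(-3) = (¾)*(-3) = -9/4 ≈ -2.2500)
√(-84*(-21) + D) = √(-84*(-21) - 9/4) = √(1764 - 9/4) = √(7047/4) = 9*√87/2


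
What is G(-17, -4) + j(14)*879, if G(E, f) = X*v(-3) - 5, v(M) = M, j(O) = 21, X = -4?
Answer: 18466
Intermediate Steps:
G(E, f) = 7 (G(E, f) = -4*(-3) - 5 = 12 - 5 = 7)
G(-17, -4) + j(14)*879 = 7 + 21*879 = 7 + 18459 = 18466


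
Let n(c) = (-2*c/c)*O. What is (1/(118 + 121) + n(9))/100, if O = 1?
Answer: -477/23900 ≈ -0.019958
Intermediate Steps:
n(c) = -2 (n(c) = -2*c/c*1 = -2*1*1 = -2*1 = -2)
(1/(118 + 121) + n(9))/100 = (1/(118 + 121) - 2)/100 = (1/239 - 2)/100 = (1/100)*(-477/239) = -477/23900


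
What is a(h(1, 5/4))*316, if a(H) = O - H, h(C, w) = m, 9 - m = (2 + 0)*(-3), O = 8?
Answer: -2212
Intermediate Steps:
m = 15 (m = 9 - (2 + 0)*(-3) = 9 - 2*(-3) = 9 - 1*(-6) = 9 + 6 = 15)
h(C, w) = 15
a(H) = 8 - H
a(h(1, 5/4))*316 = (8 - 1*15)*316 = (8 - 15)*316 = -7*316 = -2212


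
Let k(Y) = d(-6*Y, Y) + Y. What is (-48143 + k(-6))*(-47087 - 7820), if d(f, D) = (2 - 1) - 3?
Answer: 2643826957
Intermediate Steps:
d(f, D) = -2 (d(f, D) = 1 - 3 = -2)
k(Y) = -2 + Y
(-48143 + k(-6))*(-47087 - 7820) = (-48143 + (-2 - 6))*(-47087 - 7820) = (-48143 - 8)*(-54907) = -48151*(-54907) = 2643826957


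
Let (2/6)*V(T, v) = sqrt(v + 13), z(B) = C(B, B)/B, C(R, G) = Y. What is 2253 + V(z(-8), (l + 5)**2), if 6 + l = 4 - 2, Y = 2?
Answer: 2253 + 3*sqrt(14) ≈ 2264.2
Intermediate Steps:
l = -4 (l = -6 + (4 - 2) = -6 + 2 = -4)
C(R, G) = 2
z(B) = 2/B
V(T, v) = 3*sqrt(13 + v) (V(T, v) = 3*sqrt(v + 13) = 3*sqrt(13 + v))
2253 + V(z(-8), (l + 5)**2) = 2253 + 3*sqrt(13 + (-4 + 5)**2) = 2253 + 3*sqrt(13 + 1**2) = 2253 + 3*sqrt(13 + 1) = 2253 + 3*sqrt(14)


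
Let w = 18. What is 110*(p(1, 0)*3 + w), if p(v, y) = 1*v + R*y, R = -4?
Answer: 2310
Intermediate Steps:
p(v, y) = v - 4*y (p(v, y) = 1*v - 4*y = v - 4*y)
110*(p(1, 0)*3 + w) = 110*((1 - 4*0)*3 + 18) = 110*((1 + 0)*3 + 18) = 110*(1*3 + 18) = 110*(3 + 18) = 110*21 = 2310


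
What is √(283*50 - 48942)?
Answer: 2*I*√8698 ≈ 186.53*I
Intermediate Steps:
√(283*50 - 48942) = √(14150 - 48942) = √(-34792) = 2*I*√8698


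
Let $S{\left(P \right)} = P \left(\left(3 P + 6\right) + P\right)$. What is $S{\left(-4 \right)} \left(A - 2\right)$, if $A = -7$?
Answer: $-360$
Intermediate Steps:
$S{\left(P \right)} = P \left(6 + 4 P\right)$ ($S{\left(P \right)} = P \left(\left(6 + 3 P\right) + P\right) = P \left(6 + 4 P\right)$)
$S{\left(-4 \right)} \left(A - 2\right) = 2 \left(-4\right) \left(3 + 2 \left(-4\right)\right) \left(-7 - 2\right) = 2 \left(-4\right) \left(3 - 8\right) \left(-9\right) = 2 \left(-4\right) \left(-5\right) \left(-9\right) = 40 \left(-9\right) = -360$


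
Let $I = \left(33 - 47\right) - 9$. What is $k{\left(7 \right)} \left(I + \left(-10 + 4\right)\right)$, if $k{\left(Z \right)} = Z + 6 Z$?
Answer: $-1421$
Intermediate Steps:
$I = -23$ ($I = -14 - 9 = -23$)
$k{\left(Z \right)} = 7 Z$
$k{\left(7 \right)} \left(I + \left(-10 + 4\right)\right) = 7 \cdot 7 \left(-23 + \left(-10 + 4\right)\right) = 49 \left(-23 - 6\right) = 49 \left(-29\right) = -1421$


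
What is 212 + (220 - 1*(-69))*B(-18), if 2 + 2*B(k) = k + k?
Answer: -5279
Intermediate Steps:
B(k) = -1 + k (B(k) = -1 + (k + k)/2 = -1 + (2*k)/2 = -1 + k)
212 + (220 - 1*(-69))*B(-18) = 212 + (220 - 1*(-69))*(-1 - 18) = 212 + (220 + 69)*(-19) = 212 + 289*(-19) = 212 - 5491 = -5279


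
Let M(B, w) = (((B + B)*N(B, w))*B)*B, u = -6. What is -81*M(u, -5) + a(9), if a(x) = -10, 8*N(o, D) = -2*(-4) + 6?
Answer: 61226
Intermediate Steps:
N(o, D) = 7/4 (N(o, D) = (-2*(-4) + 6)/8 = (8 + 6)/8 = (⅛)*14 = 7/4)
M(B, w) = 7*B³/2 (M(B, w) = (((B + B)*(7/4))*B)*B = (((2*B)*(7/4))*B)*B = ((7*B/2)*B)*B = (7*B²/2)*B = 7*B³/2)
-81*M(u, -5) + a(9) = -567*(-6)³/2 - 10 = -567*(-216)/2 - 10 = -81*(-756) - 10 = 61236 - 10 = 61226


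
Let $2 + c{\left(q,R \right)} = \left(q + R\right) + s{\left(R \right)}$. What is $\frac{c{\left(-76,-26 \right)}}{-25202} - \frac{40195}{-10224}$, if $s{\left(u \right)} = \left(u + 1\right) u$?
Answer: $\frac{503706043}{128832624} \approx 3.9098$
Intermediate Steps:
$s{\left(u \right)} = u \left(1 + u\right)$ ($s{\left(u \right)} = \left(1 + u\right) u = u \left(1 + u\right)$)
$c{\left(q,R \right)} = -2 + R + q + R \left(1 + R\right)$ ($c{\left(q,R \right)} = -2 + \left(\left(q + R\right) + R \left(1 + R\right)\right) = -2 + \left(\left(R + q\right) + R \left(1 + R\right)\right) = -2 + \left(R + q + R \left(1 + R\right)\right) = -2 + R + q + R \left(1 + R\right)$)
$\frac{c{\left(-76,-26 \right)}}{-25202} - \frac{40195}{-10224} = \frac{-2 - 26 - 76 - 26 \left(1 - 26\right)}{-25202} - \frac{40195}{-10224} = \left(-2 - 26 - 76 - -650\right) \left(- \frac{1}{25202}\right) - - \frac{40195}{10224} = \left(-2 - 26 - 76 + 650\right) \left(- \frac{1}{25202}\right) + \frac{40195}{10224} = 546 \left(- \frac{1}{25202}\right) + \frac{40195}{10224} = - \frac{273}{12601} + \frac{40195}{10224} = \frac{503706043}{128832624}$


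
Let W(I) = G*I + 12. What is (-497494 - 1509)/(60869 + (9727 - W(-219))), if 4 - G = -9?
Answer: -499003/73431 ≈ -6.7955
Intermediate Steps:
G = 13 (G = 4 - 1*(-9) = 4 + 9 = 13)
W(I) = 12 + 13*I (W(I) = 13*I + 12 = 12 + 13*I)
(-497494 - 1509)/(60869 + (9727 - W(-219))) = (-497494 - 1509)/(60869 + (9727 - (12 + 13*(-219)))) = -499003/(60869 + (9727 - (12 - 2847))) = -499003/(60869 + (9727 - 1*(-2835))) = -499003/(60869 + (9727 + 2835)) = -499003/(60869 + 12562) = -499003/73431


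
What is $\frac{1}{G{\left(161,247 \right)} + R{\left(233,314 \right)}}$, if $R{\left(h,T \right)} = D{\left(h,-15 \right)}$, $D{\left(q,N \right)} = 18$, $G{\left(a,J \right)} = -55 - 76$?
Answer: $- \frac{1}{113} \approx -0.0088496$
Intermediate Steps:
$G{\left(a,J \right)} = -131$
$R{\left(h,T \right)} = 18$
$\frac{1}{G{\left(161,247 \right)} + R{\left(233,314 \right)}} = \frac{1}{-131 + 18} = \frac{1}{-113} = - \frac{1}{113}$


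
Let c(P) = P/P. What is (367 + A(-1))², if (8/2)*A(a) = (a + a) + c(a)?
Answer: 2152089/16 ≈ 1.3451e+5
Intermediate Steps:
c(P) = 1
A(a) = ¼ + a/2 (A(a) = ((a + a) + 1)/4 = (2*a + 1)/4 = (1 + 2*a)/4 = ¼ + a/2)
(367 + A(-1))² = (367 + (¼ + (½)*(-1)))² = (367 + (¼ - ½))² = (367 - ¼)² = (1467/4)² = 2152089/16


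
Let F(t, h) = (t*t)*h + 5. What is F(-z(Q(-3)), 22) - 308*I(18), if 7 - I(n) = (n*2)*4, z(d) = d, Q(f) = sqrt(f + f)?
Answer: 42069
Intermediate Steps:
Q(f) = sqrt(2)*sqrt(f) (Q(f) = sqrt(2*f) = sqrt(2)*sqrt(f))
F(t, h) = 5 + h*t**2 (F(t, h) = t**2*h + 5 = h*t**2 + 5 = 5 + h*t**2)
I(n) = 7 - 8*n (I(n) = 7 - n*2*4 = 7 - 2*n*4 = 7 - 8*n)
F(-z(Q(-3)), 22) - 308*I(18) = (5 + 22*(-sqrt(2)*sqrt(-3))**2) - 308*(7 - 8*18) = (5 + 22*(-sqrt(2)*I*sqrt(3))**2) - 308*(7 - 144) = (5 + 22*(-I*sqrt(6))**2) - 308*(-137) = (5 + 22*(-I*sqrt(6))**2) + 42196 = (5 + 22*(-6)) + 42196 = (5 - 132) + 42196 = -127 + 42196 = 42069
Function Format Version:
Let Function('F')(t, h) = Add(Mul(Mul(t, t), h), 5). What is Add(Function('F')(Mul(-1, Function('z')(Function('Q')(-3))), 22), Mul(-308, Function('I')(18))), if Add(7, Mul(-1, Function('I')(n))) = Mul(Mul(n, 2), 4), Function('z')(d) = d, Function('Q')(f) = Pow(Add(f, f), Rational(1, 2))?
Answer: 42069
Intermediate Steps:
Function('Q')(f) = Mul(Pow(2, Rational(1, 2)), Pow(f, Rational(1, 2))) (Function('Q')(f) = Pow(Mul(2, f), Rational(1, 2)) = Mul(Pow(2, Rational(1, 2)), Pow(f, Rational(1, 2))))
Function('F')(t, h) = Add(5, Mul(h, Pow(t, 2))) (Function('F')(t, h) = Add(Mul(Pow(t, 2), h), 5) = Add(Mul(h, Pow(t, 2)), 5) = Add(5, Mul(h, Pow(t, 2))))
Function('I')(n) = Add(7, Mul(-8, n)) (Function('I')(n) = Add(7, Mul(-1, Mul(Mul(n, 2), 4))) = Add(7, Mul(-1, Mul(Mul(2, n), 4))) = Add(7, Mul(-1, Mul(8, n))) = Add(7, Mul(-8, n)))
Add(Function('F')(Mul(-1, Function('z')(Function('Q')(-3))), 22), Mul(-308, Function('I')(18))) = Add(Add(5, Mul(22, Pow(Mul(-1, Mul(Pow(2, Rational(1, 2)), Pow(-3, Rational(1, 2)))), 2))), Mul(-308, Add(7, Mul(-8, 18)))) = Add(Add(5, Mul(22, Pow(Mul(-1, Mul(Pow(2, Rational(1, 2)), Mul(I, Pow(3, Rational(1, 2))))), 2))), Mul(-308, Add(7, -144))) = Add(Add(5, Mul(22, Pow(Mul(-1, Mul(I, Pow(6, Rational(1, 2)))), 2))), Mul(-308, -137)) = Add(Add(5, Mul(22, Pow(Mul(-1, I, Pow(6, Rational(1, 2))), 2))), 42196) = Add(Add(5, Mul(22, -6)), 42196) = Add(Add(5, -132), 42196) = Add(-127, 42196) = 42069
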